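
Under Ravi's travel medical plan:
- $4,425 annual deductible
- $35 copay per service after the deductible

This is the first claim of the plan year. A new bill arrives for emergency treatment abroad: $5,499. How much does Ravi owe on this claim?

The full $4,425 deductible is still open; $4,425 of this bill applies to it.
The remaining $1,074 (= $5,499 − $4,425) moves to the copay.
Copay on this service: $35.
So the traveler owes $4,425 + $35 = $4,460.

$4,460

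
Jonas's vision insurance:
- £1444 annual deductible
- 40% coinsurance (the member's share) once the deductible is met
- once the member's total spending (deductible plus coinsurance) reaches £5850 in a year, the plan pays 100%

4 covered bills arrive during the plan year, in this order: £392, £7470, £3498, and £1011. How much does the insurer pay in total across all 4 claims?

£6556.20

#1 (£392): all of it applies to the deductible. Member owes £392 (running OOP £392). Plan pays £392 − £392 = £0.
#2 (£7470): £1052 finishes the deductible; £6418 goes to coinsurance; 40% of £6418 = £2567.20. Member owes £3619.20 (running OOP £4011.20). Plan pays £7470 − £3619.20 = £3850.80.
#3 (£3498): deductible met; 40% of £3498 = £1399.20. Member owes £1399.20 (running OOP £5410.40). Insurer: £3498 − £1399.20 = £2098.80.
#4 (£1011): deductible already satisfied, so member's share is 40% × £1011 = £404.40. Member pays £404.40; OOP now £5814.80. Insurer: £1011 − £404.40 = £606.60.
Insurer total: £0 + £3850.80 + £2098.80 + £606.60 = £6556.20.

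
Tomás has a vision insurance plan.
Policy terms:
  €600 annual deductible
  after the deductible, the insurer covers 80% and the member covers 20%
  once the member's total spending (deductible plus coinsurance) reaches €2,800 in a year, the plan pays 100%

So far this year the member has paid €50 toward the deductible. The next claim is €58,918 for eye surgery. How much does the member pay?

Remaining deductible: €600 − €50 = €550.
That leaves €58,918 − €550 = €58,368 for coinsurance.
Coinsurance: €58,368 × 20% = €11,673.60.
That puts the member's cost at €550 + €11,673.60 = €12,223.60 before any cap.
Year-to-date out-of-pocket would reach €50 + €12,223.60 = €12,273.60, above the €2,800 maximum, so the member pays only €2,800 − €50 = €2,750.

€2,750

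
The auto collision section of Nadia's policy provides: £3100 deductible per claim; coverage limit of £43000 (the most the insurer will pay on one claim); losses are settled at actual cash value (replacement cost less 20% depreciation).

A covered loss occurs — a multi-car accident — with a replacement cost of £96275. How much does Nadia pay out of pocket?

£53275

At 20% depreciation, ACV = £96275 − £19255 = £77020.
After the deductible, £77020 − £3100 = £73920 remains.
The £43000 per-incident cap binds; insurer pays £43000.
The driver bears the rest of the original loss: £96275 − £43000 = £53275.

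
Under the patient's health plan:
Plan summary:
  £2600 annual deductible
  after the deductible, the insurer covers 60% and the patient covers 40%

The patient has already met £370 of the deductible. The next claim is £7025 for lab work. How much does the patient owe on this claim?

Remaining deductible: £2600 − £370 = £2230.
That leaves £7025 − £2230 = £4795 for coinsurance.
40% of £4795 = £1918 falls to the patient.
Patient responsibility: £2230 + £1918 = £4148.

£4148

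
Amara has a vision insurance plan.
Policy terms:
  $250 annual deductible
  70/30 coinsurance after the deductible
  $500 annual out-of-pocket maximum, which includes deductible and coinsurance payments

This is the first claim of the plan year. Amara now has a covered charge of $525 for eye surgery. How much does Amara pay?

$332.50

Nothing has been paid toward the $250 deductible, so the first $250 of this charge is applied there.
That leaves $525 − $250 = $275 for coinsurance.
Coinsurance: $275 × 30% = $82.50.
That puts the member's cost at $250 + $82.50 = $332.50 before any cap.
Cumulative spending $0 + $332.50 = $332.50 stays under the $500 maximum.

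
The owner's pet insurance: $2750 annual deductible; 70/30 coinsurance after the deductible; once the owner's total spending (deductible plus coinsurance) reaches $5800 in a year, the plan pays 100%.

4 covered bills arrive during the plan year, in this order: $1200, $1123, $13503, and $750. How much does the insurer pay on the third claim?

#1 ($1200): entire amount goes to the deductible. Owner owes $1200 (running OOP $1200). Plan pays $1200 − $1200 = $0.
#2 ($1123): fully absorbed by the deductible. Owner pays $1123; OOP now $2323. Plan pays $1123 − $1123 = $0.
#3 ($13503): deductible takes $427, $13076 remains; owner's 30% is $3922.80. Claim cost before the cap: $427 + $3922.80 = $4349.80. Adding that to $2323 gives $6672.80, past the $5800 cap; owner pays only $5800 − $2323 = $3477. Insurer: $13503 − $3477 = $10026.

$10026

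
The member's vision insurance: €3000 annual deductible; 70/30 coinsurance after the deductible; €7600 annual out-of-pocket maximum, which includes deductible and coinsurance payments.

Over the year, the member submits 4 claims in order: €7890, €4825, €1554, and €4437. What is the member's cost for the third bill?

€466.20

Claim 1 (€7890): deductible takes €3000, €4890 remains; 30% of €4890 = €1467. Cost to member: €4467. OOP to date €4467.
Claim 2 (€4825): deductible already satisfied, so member's share is 30% × €4825 = €1447.50. Member pays €1447.50; OOP now €5914.50.
Claim 3 (€1554): deductible met; 30% of €1554 = €466.20. Member owes €466.20 (running OOP €6380.70).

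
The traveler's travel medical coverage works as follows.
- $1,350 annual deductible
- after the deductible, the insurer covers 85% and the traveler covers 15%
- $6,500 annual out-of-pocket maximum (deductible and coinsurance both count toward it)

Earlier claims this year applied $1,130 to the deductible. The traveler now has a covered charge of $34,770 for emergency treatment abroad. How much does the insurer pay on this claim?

Remaining deductible: $1,350 − $1,130 = $220.
After the $220 deductible portion, $34,770 − $220 = $34,550 is subject to coinsurance.
Traveler's 15% share of $34,550 is $5,182.50.
So the traveler owes $220 + $5,182.50 = $5,402.50 before any cap.
Year-to-date out-of-pocket would reach $1,130 + $5,402.50 = $6,532.50, above the $6,500 maximum, so the traveler pays only $6,500 − $1,130 = $5,370.
Insurer pays the balance: $34,770 − $5,370 = $29,400.

$29,400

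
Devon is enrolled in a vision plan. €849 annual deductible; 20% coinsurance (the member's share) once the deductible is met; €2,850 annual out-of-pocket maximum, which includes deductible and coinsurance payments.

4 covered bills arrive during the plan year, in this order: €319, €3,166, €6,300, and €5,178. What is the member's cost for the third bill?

€1,260

Claim 1 (€319): all of it applies to the deductible. Cost to member: €319. OOP to date €319.
Claim 2 (€3,166): €530 finishes the deductible; €2,636 goes to coinsurance; 20% of €2,636 = €527.20. Member pays €1,057.20; OOP now €1,376.20.
Claim 3 (€6,300): deductible met; 20% of €6,300 = €1,260. Cost to member: €1,260. OOP to date €2,636.20.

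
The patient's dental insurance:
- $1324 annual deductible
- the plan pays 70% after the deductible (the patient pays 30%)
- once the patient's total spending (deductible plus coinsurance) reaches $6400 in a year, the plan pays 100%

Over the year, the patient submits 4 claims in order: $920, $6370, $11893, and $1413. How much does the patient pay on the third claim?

Bill 1, $920: all of it applies to the deductible. Cost to patient: $920. OOP to date $920.
Bill 2, $6370: $404 finishes the deductible; $5966 goes to coinsurance; coinsurance $5966 × 30% = $1789.80. Patient pays $2193.80; OOP now $3113.80.
Bill 3, $11893: deductible already satisfied, so patient's share is 30% × $11893 = $3567.90. That would push OOP to $6681.70, over the $6400 cap, so patient pays $6400 − $3113.80 = $3286.20.

$3286.20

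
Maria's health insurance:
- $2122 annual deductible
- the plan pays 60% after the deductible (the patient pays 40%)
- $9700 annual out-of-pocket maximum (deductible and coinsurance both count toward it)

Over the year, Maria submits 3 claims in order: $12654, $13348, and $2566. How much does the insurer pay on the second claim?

$9982.80

#1 ($12654): $2122 to deductible, leaving $10532; coinsurance $10532 × 40% = $4212.80. Patient pays $6334.80; OOP now $6334.80. Plan pays $12654 − $6334.80 = $6319.20.
#2 ($13348): deductible already satisfied, so patient's share is 40% × $13348 = $5339.20. Adding that to $6334.80 gives $11674, past the $9700 cap; patient pays only $9700 − $6334.80 = $3365.20. Insurer: $13348 − $3365.20 = $9982.80.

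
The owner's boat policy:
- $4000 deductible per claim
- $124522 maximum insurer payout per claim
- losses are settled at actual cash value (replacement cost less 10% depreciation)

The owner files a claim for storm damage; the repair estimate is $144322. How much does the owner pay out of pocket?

At 10% depreciation, ACV = $144322 − $14432.20 = $129889.80.
Subtract the deductible: $129889.80 − $4000 = $125889.80.
$125889.80 exceeds the $124522 limit, so the insurer pays the limit: $124522.
The owner bears the rest of the original loss: $144322 − $124522 = $19800.

$19800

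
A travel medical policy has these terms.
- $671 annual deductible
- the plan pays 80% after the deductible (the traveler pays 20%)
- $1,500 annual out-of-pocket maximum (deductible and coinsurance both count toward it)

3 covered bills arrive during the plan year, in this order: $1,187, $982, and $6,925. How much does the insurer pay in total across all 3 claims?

Bill 1, $1,187: $671 finishes the deductible; $516 goes to coinsurance; traveler's 20% is $103.20. Traveler owes $774.20 (running OOP $774.20). Plan pays $1,187 − $774.20 = $412.80.
Bill 2, $982: deductible met; 20% of $982 = $196.40. Cost to traveler: $196.40. OOP to date $970.60. Plan pays $982 − $196.40 = $785.60.
Bill 3, $6,925: deductible already satisfied, so traveler's share is 20% × $6,925 = $1,385. That would push OOP to $2,355.60, over the $1,500 cap, so traveler pays $1,500 − $970.60 = $529.40. Plan pays $6,925 − $529.40 = $6,395.60.
Insurer total: $412.80 + $785.60 + $6,395.60 = $7,594.

$7,594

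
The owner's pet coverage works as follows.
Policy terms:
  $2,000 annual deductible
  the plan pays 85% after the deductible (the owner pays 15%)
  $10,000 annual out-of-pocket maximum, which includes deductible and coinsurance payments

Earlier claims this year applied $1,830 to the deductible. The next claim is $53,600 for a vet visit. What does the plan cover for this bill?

$1,830 of the $2,000 deductible is already met, leaving $170.
After the $170 deductible portion, $53,600 − $170 = $53,430 is subject to coinsurance.
15% of $53,430 = $8,014.50 falls to the owner.
Owner responsibility before any cap: $170 + $8,014.50 = $8,184.50.
Adding $8,184.50 to the $1,830 already spent would give $10,014.50, which exceeds the $10,000 cap; the owner pays just $10,000 − $1,830 = $8,170.
The plan picks up $53,600 − $8,170 = $45,430.

$45,430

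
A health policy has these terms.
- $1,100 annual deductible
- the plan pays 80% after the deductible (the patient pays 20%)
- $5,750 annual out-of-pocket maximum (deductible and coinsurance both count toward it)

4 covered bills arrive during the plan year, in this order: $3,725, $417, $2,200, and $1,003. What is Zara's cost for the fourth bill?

Claim 1 ($3,725): deductible takes $1,100, $2,625 remains; patient's 20% is $525. Patient pays $1,625; OOP now $1,625.
Claim 2 ($417): deductible already satisfied, so patient's share is 20% × $417 = $83.40. Cost to patient: $83.40. OOP to date $1,708.40.
Claim 3 ($2,200): deductible met; 20% of $2,200 = $440. Cost to patient: $440. OOP to date $2,148.40.
Claim 4 ($1,003): 20% coinsurance on $1,003 = $200.60. Patient owes $200.60 (running OOP $2,349).

$200.60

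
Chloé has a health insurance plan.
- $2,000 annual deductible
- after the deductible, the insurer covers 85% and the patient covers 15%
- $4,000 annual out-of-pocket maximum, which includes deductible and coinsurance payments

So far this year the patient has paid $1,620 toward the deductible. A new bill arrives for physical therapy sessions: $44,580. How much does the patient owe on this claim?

$2,380

Deductible still to meet: $2,000 − $1,620 = $380.
The remaining $44,200 (= $44,580 − $380) moves to coinsurance.
Coinsurance: $44,200 × 15% = $6,630.
So the patient owes $380 + $6,630 = $7,010 before any cap.
That would bring total out-of-pocket to $8,630, past the $4,000 cap. The patient is capped at $4,000 − $1,620 = $2,380 on this claim.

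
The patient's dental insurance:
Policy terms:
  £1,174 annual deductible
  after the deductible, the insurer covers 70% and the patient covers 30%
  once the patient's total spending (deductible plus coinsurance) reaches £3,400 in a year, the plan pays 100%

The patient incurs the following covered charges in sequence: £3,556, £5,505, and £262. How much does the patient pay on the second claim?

Claim 1 (£3,556): £1,174 finishes the deductible; £2,382 goes to coinsurance; 30% of £2,382 = £714.60. Patient pays £1,888.60; OOP now £1,888.60.
Claim 2 (£5,505): 30% coinsurance on £5,505 = £1,651.50. That would push OOP to £3,540.10, over the £3,400 cap, so patient pays £3,400 − £1,888.60 = £1,511.40.

£1,511.40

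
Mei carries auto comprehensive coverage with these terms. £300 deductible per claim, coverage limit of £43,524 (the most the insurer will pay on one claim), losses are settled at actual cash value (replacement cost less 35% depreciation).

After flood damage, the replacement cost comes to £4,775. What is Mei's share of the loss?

Depreciate 35%: the covered value is £4,775 × 0.65 = £3,103.75.
Subtract the deductible: £3,103.75 − £300 = £2,803.75.
That's under the £43,524 cap, so the insurer reimburses the full £2,803.75.
Policyholder's share is the uncovered remainder: £4,775 − £2,803.75 = £1,971.25.

£1,971.25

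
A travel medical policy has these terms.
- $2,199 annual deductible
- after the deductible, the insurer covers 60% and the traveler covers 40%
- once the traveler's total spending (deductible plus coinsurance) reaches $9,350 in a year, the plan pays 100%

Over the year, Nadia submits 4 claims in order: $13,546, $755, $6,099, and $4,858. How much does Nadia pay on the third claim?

Bill 1, $13,546: deductible takes $2,199, $11,347 remains; traveler's 40% is $4,538.80. Traveler owes $6,737.80 (running OOP $6,737.80).
Bill 2, $755: deductible already satisfied, so traveler's share is 40% × $755 = $302. Cost to traveler: $302. OOP to date $7,039.80.
Bill 3, $6,099: deductible met; 40% of $6,099 = $2,439.60. That would push OOP to $9,479.40, over the $9,350 cap, so traveler pays $9,350 − $7,039.80 = $2,310.20.

$2,310.20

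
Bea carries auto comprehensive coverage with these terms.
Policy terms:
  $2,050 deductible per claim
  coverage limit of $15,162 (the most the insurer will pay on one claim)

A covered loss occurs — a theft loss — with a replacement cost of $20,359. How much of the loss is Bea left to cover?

$5,197

Subtract the deductible: $20,359 − $2,050 = $18,309.
Since $18,309 > $15,162, the payout is capped at $15,162.
The policyholder bears the rest of the original loss: $20,359 − $15,162 = $5,197.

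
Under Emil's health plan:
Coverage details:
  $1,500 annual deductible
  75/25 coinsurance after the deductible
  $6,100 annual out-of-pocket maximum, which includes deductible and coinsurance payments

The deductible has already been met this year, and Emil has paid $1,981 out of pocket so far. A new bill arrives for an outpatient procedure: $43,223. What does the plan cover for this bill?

With the deductible met, the entire $43,223 is subject to coinsurance.
Coinsurance: $43,223 × 25% = $10,805.75.
That would bring total out-of-pocket to $12,786.75, past the $6,100 cap. The patient is capped at $6,100 − $1,981 = $4,119 on this claim.
Insurer pays the balance: $43,223 − $4,119 = $39,104.

$39,104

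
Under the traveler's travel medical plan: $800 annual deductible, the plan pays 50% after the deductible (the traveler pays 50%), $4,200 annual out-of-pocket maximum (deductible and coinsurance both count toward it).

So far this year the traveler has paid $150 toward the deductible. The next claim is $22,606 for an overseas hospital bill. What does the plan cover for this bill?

$18,556

Deductible still to meet: $800 − $150 = $650.
After the $650 deductible portion, $22,606 − $650 = $21,956 is subject to coinsurance.
50% of $21,956 = $10,978 falls to the traveler.
Traveler responsibility before any cap: $650 + $10,978 = $11,628.
That would bring total out-of-pocket to $11,778, past the $4,200 cap. The traveler is capped at $4,200 − $150 = $4,050 on this claim.
The insurer covers the remainder: $22,606 − $4,050 = $18,556.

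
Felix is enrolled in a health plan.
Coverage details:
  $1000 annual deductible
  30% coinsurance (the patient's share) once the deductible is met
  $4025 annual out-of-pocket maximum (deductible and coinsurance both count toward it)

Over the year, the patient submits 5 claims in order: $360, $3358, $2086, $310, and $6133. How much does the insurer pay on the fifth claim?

$4642.20

Bill 1, $360: entire amount goes to the deductible. Patient owes $360 (running OOP $360). Insurer: $360 − $360 = $0.
Bill 2, $3358: deductible takes $640, $2718 remains; patient's 30% is $815.40. Patient owes $1455.40 (running OOP $1815.40). Plan pays $3358 − $1455.40 = $1902.60.
Bill 3, $2086: deductible already satisfied, so patient's share is 30% × $2086 = $625.80. Cost to patient: $625.80. OOP to date $2441.20. Plan pays $2086 − $625.80 = $1460.20.
Bill 4, $310: 30% coinsurance on $310 = $93. Cost to patient: $93. OOP to date $2534.20. Insurer: $310 − $93 = $217.
Bill 5, $6133: deductible already satisfied, so patient's share is 30% × $6133 = $1839.90. Adding that to $2534.20 gives $4374.10, past the $4025 cap; patient pays only $4025 − $2534.20 = $1490.80. Insurer: $6133 − $1490.80 = $4642.20.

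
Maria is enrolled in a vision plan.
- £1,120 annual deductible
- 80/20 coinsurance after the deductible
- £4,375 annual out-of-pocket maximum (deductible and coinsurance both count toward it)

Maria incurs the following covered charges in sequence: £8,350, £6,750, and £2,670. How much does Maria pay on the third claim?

#1 (£8,350): £1,120 to deductible, leaving £7,230; 20% of £7,230 = £1,446. Cost to member: £2,566. OOP to date £2,566.
#2 (£6,750): deductible met; 20% of £6,750 = £1,350. Member owes £1,350 (running OOP £3,916).
#3 (£2,670): deductible met; 20% of £2,670 = £534. OOP would hit £4,450 > £4,375, so the cap limits the member to £4,375 − £3,916 = £459.

£459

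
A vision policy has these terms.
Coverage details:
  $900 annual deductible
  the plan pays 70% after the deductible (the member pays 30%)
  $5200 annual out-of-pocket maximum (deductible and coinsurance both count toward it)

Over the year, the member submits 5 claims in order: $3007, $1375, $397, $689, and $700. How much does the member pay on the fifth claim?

Claim 1 ($3007): $900 finishes the deductible; $2107 goes to coinsurance; coinsurance $2107 × 30% = $632.10. Member pays $1532.10; OOP now $1532.10.
Claim 2 ($1375): 30% coinsurance on $1375 = $412.50. Member pays $412.50; OOP now $1944.60.
Claim 3 ($397): deductible met; 30% of $397 = $119.10. Cost to member: $119.10. OOP to date $2063.70.
Claim 4 ($689): deductible met; 30% of $689 = $206.70. Cost to member: $206.70. OOP to date $2270.40.
Claim 5 ($700): deductible met; 30% of $700 = $210. Member pays $210; OOP now $2480.40.

$210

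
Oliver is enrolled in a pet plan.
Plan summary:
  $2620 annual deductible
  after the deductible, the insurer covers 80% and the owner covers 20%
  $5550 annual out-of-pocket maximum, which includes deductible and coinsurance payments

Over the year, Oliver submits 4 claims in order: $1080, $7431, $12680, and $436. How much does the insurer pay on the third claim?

$10928.20

#1 ($1080): fully absorbed by the deductible. Owner pays $1080; OOP now $1080. Plan pays $1080 − $1080 = $0.
#2 ($7431): $1540 finishes the deductible; $5891 goes to coinsurance; owner's 20% is $1178.20. Owner owes $2718.20 (running OOP $3798.20). Insurer: $7431 − $2718.20 = $4712.80.
#3 ($12680): deductible met; 20% of $12680 = $2536. Adding that to $3798.20 gives $6334.20, past the $5550 cap; owner pays only $5550 − $3798.20 = $1751.80. Plan pays $12680 − $1751.80 = $10928.20.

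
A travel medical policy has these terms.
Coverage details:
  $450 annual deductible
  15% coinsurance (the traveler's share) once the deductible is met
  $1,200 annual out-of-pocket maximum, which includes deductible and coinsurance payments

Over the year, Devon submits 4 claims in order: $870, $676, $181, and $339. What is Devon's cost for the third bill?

$27.15

Claim 1 ($870): $450 finishes the deductible; $420 goes to coinsurance; coinsurance $420 × 15% = $63. Traveler pays $513; OOP now $513.
Claim 2 ($676): deductible met; 15% of $676 = $101.40. Traveler owes $101.40 (running OOP $614.40).
Claim 3 ($181): deductible already satisfied, so traveler's share is 15% × $181 = $27.15. Traveler owes $27.15 (running OOP $641.55).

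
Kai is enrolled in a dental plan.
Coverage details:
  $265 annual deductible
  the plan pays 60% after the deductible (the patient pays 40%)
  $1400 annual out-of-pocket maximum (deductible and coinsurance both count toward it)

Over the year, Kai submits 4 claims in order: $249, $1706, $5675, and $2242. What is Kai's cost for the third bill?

$459

Bill 1, $249: entire amount goes to the deductible. Patient owes $249 (running OOP $249).
Bill 2, $1706: $16 finishes the deductible; $1690 goes to coinsurance; 40% of $1690 = $676. Patient owes $692 (running OOP $941).
Bill 3, $5675: deductible met; 40% of $5675 = $2270. Adding that to $941 gives $3211, past the $1400 cap; patient pays only $1400 − $941 = $459.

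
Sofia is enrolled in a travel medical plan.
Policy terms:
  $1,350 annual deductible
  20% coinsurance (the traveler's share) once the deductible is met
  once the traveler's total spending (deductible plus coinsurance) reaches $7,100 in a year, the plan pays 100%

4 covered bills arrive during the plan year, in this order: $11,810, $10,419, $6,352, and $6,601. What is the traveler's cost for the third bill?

$1,270.40

#1 ($11,810): $1,350 finishes the deductible; $10,460 goes to coinsurance; 20% of $10,460 = $2,092. Cost to traveler: $3,442. OOP to date $3,442.
#2 ($10,419): deductible already satisfied, so traveler's share is 20% × $10,419 = $2,083.80. Cost to traveler: $2,083.80. OOP to date $5,525.80.
#3 ($6,352): 20% coinsurance on $6,352 = $1,270.40. Cost to traveler: $1,270.40. OOP to date $6,796.20.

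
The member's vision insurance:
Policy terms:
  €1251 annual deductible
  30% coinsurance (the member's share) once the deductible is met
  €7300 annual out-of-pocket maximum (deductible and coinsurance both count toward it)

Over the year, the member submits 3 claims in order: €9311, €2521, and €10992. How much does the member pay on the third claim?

€2874.70

#1 (€9311): €1251 finishes the deductible; €8060 goes to coinsurance; member's 30% is €2418. Cost to member: €3669. OOP to date €3669.
#2 (€2521): 30% coinsurance on €2521 = €756.30. Member pays €756.30; OOP now €4425.30.
#3 (€10992): 30% coinsurance on €10992 = €3297.60. That would push OOP to €7722.90, over the €7300 cap, so member pays €7300 − €4425.30 = €2874.70.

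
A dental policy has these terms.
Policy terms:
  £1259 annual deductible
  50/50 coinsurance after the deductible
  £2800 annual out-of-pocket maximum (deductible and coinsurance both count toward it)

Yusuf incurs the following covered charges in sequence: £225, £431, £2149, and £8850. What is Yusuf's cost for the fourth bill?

Claim 1 (£225): entire amount goes to the deductible. Patient pays £225; OOP now £225.
Claim 2 (£431): fully absorbed by the deductible. Cost to patient: £431. OOP to date £656.
Claim 3 (£2149): £603 finishes the deductible; £1546 goes to coinsurance; 50% of £1546 = £773. Cost to patient: £1376. OOP to date £2032.
Claim 4 (£8850): deductible met; 50% of £8850 = £4425. OOP would hit £6457 > £2800, so the cap limits the patient to £2800 − £2032 = £768.

£768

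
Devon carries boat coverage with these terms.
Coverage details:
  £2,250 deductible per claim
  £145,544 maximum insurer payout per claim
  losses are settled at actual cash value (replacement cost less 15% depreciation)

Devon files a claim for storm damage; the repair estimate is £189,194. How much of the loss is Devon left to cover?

Depreciate 15%: the covered value is £189,194 × 0.85 = £160,814.90.
After the deductible, £160,814.90 − £2,250 = £158,564.90 remains.
Since £158,564.90 > £145,544, the payout is capped at £145,544.
The owner bears the rest of the original loss: £189,194 − £145,544 = £43,650.

£43,650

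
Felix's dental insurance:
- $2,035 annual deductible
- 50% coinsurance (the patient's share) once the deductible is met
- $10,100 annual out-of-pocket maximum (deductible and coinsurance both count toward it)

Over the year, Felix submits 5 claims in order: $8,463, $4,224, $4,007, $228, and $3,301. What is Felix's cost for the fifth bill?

$621.50

Bill 1, $8,463: $2,035 finishes the deductible; $6,428 goes to coinsurance; 50% of $6,428 = $3,214. Cost to patient: $5,249. OOP to date $5,249.
Bill 2, $4,224: deductible already satisfied, so patient's share is 50% × $4,224 = $2,112. Patient pays $2,112; OOP now $7,361.
Bill 3, $4,007: 50% coinsurance on $4,007 = $2,003.50. Patient owes $2,003.50 (running OOP $9,364.50).
Bill 4, $228: deductible met; 50% of $228 = $114. Patient pays $114; OOP now $9,478.50.
Bill 5, $3,301: 50% coinsurance on $3,301 = $1,650.50. OOP would hit $11,129 > $10,100, so the cap limits the patient to $10,100 − $9,478.50 = $621.50.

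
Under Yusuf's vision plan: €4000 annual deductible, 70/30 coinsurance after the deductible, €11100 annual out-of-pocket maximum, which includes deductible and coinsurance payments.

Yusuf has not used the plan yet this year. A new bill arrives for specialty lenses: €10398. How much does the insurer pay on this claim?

€4478.60

Deductible not yet touched, so the first €4000 of the bill goes to the deductible.
The remaining €6398 (= €10398 − €4000) moves to coinsurance.
Member's 30% share of €6398 is €1919.40.
So the member owes €4000 + €1919.40 = €5919.40 before any cap.
Cumulative spending €0 + €5919.40 = €5919.40 stays under the €11100 maximum.
The insurer covers the remainder: €10398 − €5919.40 = €4478.60.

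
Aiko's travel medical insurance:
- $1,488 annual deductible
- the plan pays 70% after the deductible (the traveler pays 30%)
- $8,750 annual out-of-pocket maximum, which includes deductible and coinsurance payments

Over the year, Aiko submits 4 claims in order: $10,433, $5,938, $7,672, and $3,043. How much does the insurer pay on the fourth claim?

$2,547.50

Bill 1, $10,433: deductible takes $1,488, $8,945 remains; coinsurance $8,945 × 30% = $2,683.50. Traveler pays $4,171.50; OOP now $4,171.50. Insurer: $10,433 − $4,171.50 = $6,261.50.
Bill 2, $5,938: deductible already satisfied, so traveler's share is 30% × $5,938 = $1,781.40. Cost to traveler: $1,781.40. OOP to date $5,952.90. Plan pays $5,938 − $1,781.40 = $4,156.60.
Bill 3, $7,672: 30% coinsurance on $7,672 = $2,301.60. Cost to traveler: $2,301.60. OOP to date $8,254.50. Plan pays $7,672 − $2,301.60 = $5,370.40.
Bill 4, $3,043: deductible met; 30% of $3,043 = $912.90. Adding that to $8,254.50 gives $9,167.40, past the $8,750 cap; traveler pays only $8,750 − $8,254.50 = $495.50. Plan pays $3,043 − $495.50 = $2,547.50.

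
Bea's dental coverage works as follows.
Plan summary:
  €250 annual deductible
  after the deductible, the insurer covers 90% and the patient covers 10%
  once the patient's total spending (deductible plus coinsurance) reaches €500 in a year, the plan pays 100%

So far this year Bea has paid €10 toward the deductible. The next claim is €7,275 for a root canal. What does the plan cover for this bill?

€6,785

Remaining deductible: €250 − €10 = €240.
The remaining €7,035 (= €7,275 − €240) moves to coinsurance.
10% of €7,035 = €703.50 falls to the patient.
So the patient owes €240 + €703.50 = €943.50 before any cap.
Year-to-date out-of-pocket would reach €10 + €943.50 = €953.50, above the €500 maximum, so the patient pays only €500 − €10 = €490.
The insurer covers the remainder: €7,275 − €490 = €6,785.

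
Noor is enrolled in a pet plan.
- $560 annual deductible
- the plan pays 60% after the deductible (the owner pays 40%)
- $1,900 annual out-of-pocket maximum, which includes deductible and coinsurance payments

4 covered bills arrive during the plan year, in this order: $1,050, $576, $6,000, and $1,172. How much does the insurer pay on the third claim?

$5,086.40

#1 ($1,050): deductible takes $560, $490 remains; coinsurance $490 × 40% = $196. Cost to owner: $756. OOP to date $756. Plan pays $1,050 − $756 = $294.
#2 ($576): deductible already satisfied, so owner's share is 40% × $576 = $230.40. Cost to owner: $230.40. OOP to date $986.40. Insurer: $576 − $230.40 = $345.60.
#3 ($6,000): deductible met; 40% of $6,000 = $2,400. OOP would hit $3,386.40 > $1,900, so the cap limits the owner to $1,900 − $986.40 = $913.60. Insurer: $6,000 − $913.60 = $5,086.40.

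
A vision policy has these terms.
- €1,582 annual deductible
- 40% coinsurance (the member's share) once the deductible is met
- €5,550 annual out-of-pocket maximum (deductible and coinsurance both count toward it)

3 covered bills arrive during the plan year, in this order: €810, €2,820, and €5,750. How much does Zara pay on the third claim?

€2,300

#1 (€810): all of it applies to the deductible. Cost to member: €810. OOP to date €810.
#2 (€2,820): €772 finishes the deductible; €2,048 goes to coinsurance; 40% of €2,048 = €819.20. Cost to member: €1,591.20. OOP to date €2,401.20.
#3 (€5,750): deductible met; 40% of €5,750 = €2,300. Member pays €2,300; OOP now €4,701.20.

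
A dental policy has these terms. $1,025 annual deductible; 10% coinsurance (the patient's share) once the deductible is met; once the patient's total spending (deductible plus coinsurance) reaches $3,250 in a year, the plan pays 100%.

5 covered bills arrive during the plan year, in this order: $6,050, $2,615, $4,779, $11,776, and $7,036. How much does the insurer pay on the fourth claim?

#1 ($6,050): $1,025 to deductible, leaving $5,025; patient's 10% is $502.50. Cost to patient: $1,527.50. OOP to date $1,527.50. Plan pays $6,050 − $1,527.50 = $4,522.50.
#2 ($2,615): 10% coinsurance on $2,615 = $261.50. Patient owes $261.50 (running OOP $1,789). Plan pays $2,615 − $261.50 = $2,353.50.
#3 ($4,779): deductible already satisfied, so patient's share is 10% × $4,779 = $477.90. Cost to patient: $477.90. OOP to date $2,266.90. Insurer: $4,779 − $477.90 = $4,301.10.
#4 ($11,776): deductible met; 10% of $11,776 = $1,177.60. Adding that to $2,266.90 gives $3,444.50, past the $3,250 cap; patient pays only $3,250 − $2,266.90 = $983.10. Insurer: $11,776 − $983.10 = $10,792.90.

$10,792.90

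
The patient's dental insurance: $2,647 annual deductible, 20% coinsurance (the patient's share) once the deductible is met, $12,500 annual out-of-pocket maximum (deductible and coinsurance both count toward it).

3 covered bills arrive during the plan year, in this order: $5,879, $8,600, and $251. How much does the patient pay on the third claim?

Claim 1 ($5,879): $2,647 to deductible, leaving $3,232; 20% of $3,232 = $646.40. Cost to patient: $3,293.40. OOP to date $3,293.40.
Claim 2 ($8,600): deductible met; 20% of $8,600 = $1,720. Patient owes $1,720 (running OOP $5,013.40).
Claim 3 ($251): deductible met; 20% of $251 = $50.20. Patient pays $50.20; OOP now $5,063.60.

$50.20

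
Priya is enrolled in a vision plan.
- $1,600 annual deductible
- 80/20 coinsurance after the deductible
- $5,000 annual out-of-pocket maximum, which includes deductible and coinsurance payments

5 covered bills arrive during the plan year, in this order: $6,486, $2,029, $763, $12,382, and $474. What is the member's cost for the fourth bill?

Bill 1, $6,486: $1,600 finishes the deductible; $4,886 goes to coinsurance; member's 20% is $977.20. Member owes $2,577.20 (running OOP $2,577.20).
Bill 2, $2,029: 20% coinsurance on $2,029 = $405.80. Cost to member: $405.80. OOP to date $2,983.
Bill 3, $763: 20% coinsurance on $763 = $152.60. Member owes $152.60 (running OOP $3,135.60).
Bill 4, $12,382: 20% coinsurance on $12,382 = $2,476.40. That would push OOP to $5,612, over the $5,000 cap, so member pays $5,000 − $3,135.60 = $1,864.40.

$1,864.40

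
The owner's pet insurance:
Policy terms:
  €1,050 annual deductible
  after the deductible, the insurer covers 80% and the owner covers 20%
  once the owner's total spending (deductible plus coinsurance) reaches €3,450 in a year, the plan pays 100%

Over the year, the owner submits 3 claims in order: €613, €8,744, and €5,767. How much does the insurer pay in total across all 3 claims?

€11,674

Claim 1 — €613: fully absorbed by the deductible. Cost to owner: €613. OOP to date €613. Plan pays €613 − €613 = €0.
Claim 2 — €8,744: €437 to deductible, leaving €8,307; coinsurance €8,307 × 20% = €1,661.40. Owner pays €2,098.40; OOP now €2,711.40. Plan pays €8,744 − €2,098.40 = €6,645.60.
Claim 3 — €5,767: 20% coinsurance on €5,767 = €1,153.40. That would push OOP to €3,864.80, over the €3,450 cap, so owner pays €3,450 − €2,711.40 = €738.60. Plan pays €5,767 − €738.60 = €5,028.40.
Insurer total: €0 + €6,645.60 + €5,028.40 = €11,674.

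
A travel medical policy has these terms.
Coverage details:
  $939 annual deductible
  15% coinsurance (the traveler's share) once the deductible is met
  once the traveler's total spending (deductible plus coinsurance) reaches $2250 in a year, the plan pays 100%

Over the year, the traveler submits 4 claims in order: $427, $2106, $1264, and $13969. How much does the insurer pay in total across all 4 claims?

Bill 1, $427: fully absorbed by the deductible. Traveler pays $427; OOP now $427. Insurer: $427 − $427 = $0.
Bill 2, $2106: deductible takes $512, $1594 remains; 15% of $1594 = $239.10. Cost to traveler: $751.10. OOP to date $1178.10. Plan pays $2106 − $751.10 = $1354.90.
Bill 3, $1264: 15% coinsurance on $1264 = $189.60. Traveler owes $189.60 (running OOP $1367.70). Plan pays $1264 − $189.60 = $1074.40.
Bill 4, $13969: deductible already satisfied, so traveler's share is 15% × $13969 = $2095.35. That would push OOP to $3463.05, over the $2250 cap, so traveler pays $2250 − $1367.70 = $882.30. Plan pays $13969 − $882.30 = $13086.70.
Insurer total = bills − traveler's total = $17766 − $2250 = $15516.

$15516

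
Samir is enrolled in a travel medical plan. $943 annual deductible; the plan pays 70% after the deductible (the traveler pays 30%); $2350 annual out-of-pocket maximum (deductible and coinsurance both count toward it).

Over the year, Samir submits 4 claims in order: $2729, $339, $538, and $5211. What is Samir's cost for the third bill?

Claim 1 — $2729: $943 to deductible, leaving $1786; traveler's 30% is $535.80. Cost to traveler: $1478.80. OOP to date $1478.80.
Claim 2 — $339: 30% coinsurance on $339 = $101.70. Traveler owes $101.70 (running OOP $1580.50).
Claim 3 — $538: 30% coinsurance on $538 = $161.40. Traveler owes $161.40 (running OOP $1741.90).

$161.40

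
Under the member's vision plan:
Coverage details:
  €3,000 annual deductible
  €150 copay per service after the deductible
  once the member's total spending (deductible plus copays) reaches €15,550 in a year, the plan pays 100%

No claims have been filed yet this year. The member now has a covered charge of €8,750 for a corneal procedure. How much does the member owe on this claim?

The full €3,000 deductible is still open; €3,000 of this bill applies to it.
After the €3,000 deductible portion, €8,750 − €3,000 = €5,750 is subject to the copay.
Copay on this service: €150.
Member responsibility before any cap: €3,000 + €150 = €3,150.
Total out-of-pocket so far would be €0 + €3,150 = €3,150, below the €15,550 cap — no reduction.

€3,150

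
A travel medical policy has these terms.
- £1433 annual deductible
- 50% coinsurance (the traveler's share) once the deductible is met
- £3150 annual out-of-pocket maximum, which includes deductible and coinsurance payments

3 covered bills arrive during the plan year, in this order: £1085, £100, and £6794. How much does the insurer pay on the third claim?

Claim 1 — £1085: all of it applies to the deductible. Traveler pays £1085; OOP now £1085. Insurer: £1085 − £1085 = £0.
Claim 2 — £100: entire amount goes to the deductible. Cost to traveler: £100. OOP to date £1185. Plan pays £100 − £100 = £0.
Claim 3 — £6794: deductible takes £248, £6546 remains; traveler's 50% is £3273. Claim cost before the cap: £248 + £3273 = £3521. That would push OOP to £4706, over the £3150 cap, so traveler pays £3150 − £1185 = £1965. Plan pays £6794 − £1965 = £4829.

£4829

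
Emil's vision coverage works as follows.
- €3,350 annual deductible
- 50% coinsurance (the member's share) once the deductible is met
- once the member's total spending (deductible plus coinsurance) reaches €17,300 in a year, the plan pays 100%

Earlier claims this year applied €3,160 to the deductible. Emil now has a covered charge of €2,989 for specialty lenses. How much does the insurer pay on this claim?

€1,399.50

Remaining deductible: €3,350 − €3,160 = €190.
That leaves €2,989 − €190 = €2,799 for coinsurance.
Member's 50% share of €2,799 is €1,399.50.
Member responsibility before any cap: €190 + €1,399.50 = €1,589.50.
Total out-of-pocket so far would be €3,160 + €1,589.50 = €4,749.50, below the €17,300 cap — no reduction.
Insurer pays the balance: €2,989 − €1,589.50 = €1,399.50.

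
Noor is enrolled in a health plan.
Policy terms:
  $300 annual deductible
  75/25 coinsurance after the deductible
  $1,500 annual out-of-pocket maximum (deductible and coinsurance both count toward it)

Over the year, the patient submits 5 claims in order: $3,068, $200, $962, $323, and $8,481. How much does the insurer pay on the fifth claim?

#1 ($3,068): deductible takes $300, $2,768 remains; 25% of $2,768 = $692. Patient owes $992 (running OOP $992). Insurer: $3,068 − $992 = $2,076.
#2 ($200): 25% coinsurance on $200 = $50. Patient owes $50 (running OOP $1,042). Plan pays $200 − $50 = $150.
#3 ($962): deductible met; 25% of $962 = $240.50. Cost to patient: $240.50. OOP to date $1,282.50. Plan pays $962 − $240.50 = $721.50.
#4 ($323): deductible already satisfied, so patient's share is 25% × $323 = $80.75. Patient owes $80.75 (running OOP $1,363.25). Insurer: $323 − $80.75 = $242.25.
#5 ($8,481): deductible already satisfied, so patient's share is 25% × $8,481 = $2,120.25. That would push OOP to $3,483.50, over the $1,500 cap, so patient pays $1,500 − $1,363.25 = $136.75. Insurer: $8,481 − $136.75 = $8,344.25.

$8,344.25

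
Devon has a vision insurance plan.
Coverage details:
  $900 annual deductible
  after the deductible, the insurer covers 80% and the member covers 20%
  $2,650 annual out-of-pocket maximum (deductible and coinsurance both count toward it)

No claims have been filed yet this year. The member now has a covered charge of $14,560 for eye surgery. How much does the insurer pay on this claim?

Nothing has been paid toward the $900 deductible, so the first $900 of this charge is applied there.
That leaves $14,560 − $900 = $13,660 for coinsurance.
20% of $13,660 = $2,732 falls to the member.
So the member owes $900 + $2,732 = $3,632 before any cap.
That would bring total out-of-pocket to $3,632, past the $2,650 cap. The member is capped at $2,650 − $0 = $2,650 on this claim.
Insurer pays the balance: $14,560 − $2,650 = $11,910.

$11,910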